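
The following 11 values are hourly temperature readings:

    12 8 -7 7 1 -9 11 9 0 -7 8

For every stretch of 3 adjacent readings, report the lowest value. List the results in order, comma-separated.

12 8 -7 → min -7
8 -7 7 → min -7
-7 7 1 → min -7
7 1 -9 → min -9
1 -9 11 → min -9
-9 11 9 → min -9
11 9 0 → min 0
9 0 -7 → min -7
0 -7 8 → min -7

-7, -7, -7, -9, -9, -9, 0, -7, -7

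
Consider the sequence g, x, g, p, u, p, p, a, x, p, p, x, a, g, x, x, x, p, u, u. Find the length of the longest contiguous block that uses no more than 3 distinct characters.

8

[g] 1 distinct, len 1
[g, x] 2 distinct, len 2
[g, x, g] 2 distinct, len 3
[g, x, g, p] 3 distinct, len 4
[g, p, u] 3 distinct, len 3
[g, p, u, p] 3 distinct, len 4
[g, p, u, p, p] 3 distinct, len 5
[p, u, p, p, a] 3 distinct, len 5
[p, p, a, x] 3 distinct, len 4
[p, p, a, x, p] 3 distinct, len 5
[p, p, a, x, p, p] 3 distinct, len 6
[p, p, a, x, p, p, x] 3 distinct, len 7
[p, p, a, x, p, p, x, a] 3 distinct, len 8
[x, a, g] 3 distinct, len 3
[x, a, g, x] 3 distinct, len 4
[x, a, g, x, x] 3 distinct, len 5
[x, a, g, x, x, x] 3 distinct, len 6
[g, x, x, x, p] 3 distinct, len 5
[x, x, x, p, u] 3 distinct, len 5
[x, x, x, p, u, u] 3 distinct, len 6
Longest length with ≤3 distinct: 8.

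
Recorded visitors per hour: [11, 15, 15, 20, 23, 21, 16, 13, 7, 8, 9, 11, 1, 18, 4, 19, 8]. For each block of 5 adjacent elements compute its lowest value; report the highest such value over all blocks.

[11, 15, 15, 20, 23] → min 11
[15, 15, 20, 23, 21] → min 15
[15, 20, 23, 21, 16] → min 15
[20, 23, 21, 16, 13] → min 13
[23, 21, 16, 13, 7] → min 7
[21, 16, 13, 7, 8] → min 7
[16, 13, 7, 8, 9] → min 7
[13, 7, 8, 9, 11] → min 7
[7, 8, 9, 11, 1] → min 1
[8, 9, 11, 1, 18] → min 1
[9, 11, 1, 18, 4] → min 1
[11, 1, 18, 4, 19] → min 1
[1, 18, 4, 19, 8] → min 1
Highest of these is 15.

15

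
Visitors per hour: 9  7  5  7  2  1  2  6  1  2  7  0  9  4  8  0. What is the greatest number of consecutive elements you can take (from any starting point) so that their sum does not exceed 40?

11

[9] sum 9 len 1
[9, 7] sum 16 len 2
[9, 7, 5] sum 21 len 3
[9, 7, 5, 7] sum 28 len 4
[9, 7, 5, 7, 2] sum 30 len 5
[9, 7, 5, 7, 2, 1] sum 31 len 6
[9, 7, 5, 7, 2, 1, 2] sum 33 len 7
[9, 7, 5, 7, 2, 1, 2, 6] sum 39 len 8
[9, 7, 5, 7, 2, 1, 2, 6, 1] sum 40 len 9
[7, 5, 7, 2, 1, 2, 6, 1, 2] sum 33 len 9
[7, 5, 7, 2, 1, 2, 6, 1, 2, 7] sum 40 len 10
[7, 5, 7, 2, 1, 2, 6, 1, 2, 7, 0] sum 40 len 11
[7, 2, 1, 2, 6, 1, 2, 7, 0, 9] sum 37 len 10
[2, 1, 2, 6, 1, 2, 7, 0, 9, 4] sum 34 len 10
[1, 2, 6, 1, 2, 7, 0, 9, 4, 8] sum 40 len 10
[1, 2, 6, 1, 2, 7, 0, 9, 4, 8, 0] sum 40 len 11
Longest length seen: 11.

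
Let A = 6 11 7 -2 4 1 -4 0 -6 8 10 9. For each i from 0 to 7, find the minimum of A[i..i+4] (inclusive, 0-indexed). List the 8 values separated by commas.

-2, -2, -4, -4, -6, -6, -6, -6

Sliding a size-5 window across the 12 values:
(6, 11, 7, -2, 4) → min -2
(11, 7, -2, 4, 1) → min -2
(7, -2, 4, 1, -4) → min -4
(-2, 4, 1, -4, 0) → min -4
(4, 1, -4, 0, -6) → min -6
(1, -4, 0, -6, 8) → min -6
(-4, 0, -6, 8, 10) → min -6
(0, -6, 8, 10, 9) → min -6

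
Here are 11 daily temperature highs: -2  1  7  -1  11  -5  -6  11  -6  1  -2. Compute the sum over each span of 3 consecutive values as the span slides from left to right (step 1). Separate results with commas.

[-2, 1, 7] → sum 6
[1, 7, -1] → sum 7
[7, -1, 11] → sum 17
[-1, 11, -5] → sum 5
[11, -5, -6] → sum 0
[-5, -6, 11] → sum 0
[-6, 11, -6] → sum -1
[11, -6, 1] → sum 6
[-6, 1, -2] → sum -7

6, 7, 17, 5, 0, 0, -1, 6, -7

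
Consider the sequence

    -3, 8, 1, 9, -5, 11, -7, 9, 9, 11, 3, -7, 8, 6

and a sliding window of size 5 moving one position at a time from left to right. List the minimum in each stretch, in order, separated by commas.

-5, -5, -7, -7, -7, -7, -7, -7, -7, -7

Sliding a size-5 window across the 14 values:
-3 8 1 9 -5 → min -5
8 1 9 -5 11 → min -5
1 9 -5 11 -7 → min -7
9 -5 11 -7 9 → min -7
-5 11 -7 9 9 → min -7
11 -7 9 9 11 → min -7
-7 9 9 11 3 → min -7
9 9 11 3 -7 → min -7
9 11 3 -7 8 → min -7
11 3 -7 8 6 → min -7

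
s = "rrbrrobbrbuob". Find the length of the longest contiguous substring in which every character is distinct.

4

[r] len 1
[r] len 1
[r, b] len 2
[b, r] len 2
[r] len 1
[r, o] len 2
[r, o, b] len 3
[b] len 1
[b, r] len 2
[r, b] len 2
[r, b, u] len 3
[r, b, u, o] len 4
[u, o, b] len 3
Longest all-distinct length: 4.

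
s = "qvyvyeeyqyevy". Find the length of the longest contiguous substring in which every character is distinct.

4

add q: [q] len 1
add v: [q, v] len 2
add y: [q, v, y] len 3
add v (repeat v, move left end past it): [y, v] len 2
add y (repeat y, move left end past it): [v, y] len 2
add e: [v, y, e] len 3
add e (repeat e, move left end past it): [e] len 1
add y: [e, y] len 2
add q: [e, y, q] len 3
add y (repeat y, move left end past it): [q, y] len 2
add e: [q, y, e] len 3
add v: [q, y, e, v] len 4
add y (repeat y, move left end past it): [e, v, y] len 3
Longest all-distinct length: 4.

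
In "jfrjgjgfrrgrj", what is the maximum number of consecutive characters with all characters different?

4

add j: [j] len 1
add f: [j, f] len 2
add r: [j, f, r] len 3
add j (repeat j, move left end past it): [f, r, j] len 3
add g: [f, r, j, g] len 4
add j (repeat j, move left end past it): [g, j] len 2
add g (repeat g, move left end past it): [j, g] len 2
add f: [j, g, f] len 3
add r: [j, g, f, r] len 4
add r (repeat r, move left end past it): [r] len 1
add g: [r, g] len 2
add r (repeat r, move left end past it): [g, r] len 2
add j: [g, r, j] len 3
Longest all-distinct length: 4.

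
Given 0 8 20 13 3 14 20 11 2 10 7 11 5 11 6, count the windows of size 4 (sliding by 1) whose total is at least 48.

0 8 20 13 → sum 41
8 20 13 3 → sum 44
20 13 3 14 → sum 50  ≥ 48 ✓
13 3 14 20 → sum 50  ≥ 48 ✓
3 14 20 11 → sum 48  ≥ 48 ✓
14 20 11 2 → sum 47
20 11 2 10 → sum 43
11 2 10 7 → sum 30
2 10 7 11 → sum 30
10 7 11 5 → sum 33
7 11 5 11 → sum 34
11 5 11 6 → sum 33
3 windows satisfy the condition.

3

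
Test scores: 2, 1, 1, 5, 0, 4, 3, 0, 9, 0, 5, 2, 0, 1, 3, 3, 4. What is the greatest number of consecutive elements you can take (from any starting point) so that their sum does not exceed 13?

[2] sum 2 len 1
[2, 1] sum 3 len 2
[2, 1, 1] sum 4 len 3
[2, 1, 1, 5] sum 9 len 4
[2, 1, 1, 5, 0] sum 9 len 5
[2, 1, 1, 5, 0, 4] sum 13 len 6
[1, 5, 0, 4, 3] sum 13 len 5
[1, 5, 0, 4, 3, 0] sum 13 len 6
[3, 0, 9] sum 12 len 3
[3, 0, 9, 0] sum 12 len 4
[0, 5] sum 5 len 2
[0, 5, 2] sum 7 len 3
[0, 5, 2, 0] sum 7 len 4
[0, 5, 2, 0, 1] sum 8 len 5
[0, 5, 2, 0, 1, 3] sum 11 len 6
[2, 0, 1, 3, 3] sum 9 len 5
[2, 0, 1, 3, 3, 4] sum 13 len 6
Longest length seen: 6.

6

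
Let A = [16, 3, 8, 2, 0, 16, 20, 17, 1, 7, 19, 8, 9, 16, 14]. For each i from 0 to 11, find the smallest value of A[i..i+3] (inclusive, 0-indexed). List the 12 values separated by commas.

Sliding a size-4 window across the 15 values:
[16, 3, 8, 2] → min 2
[3, 8, 2, 0] → min 0
[8, 2, 0, 16] → min 0
[2, 0, 16, 20] → min 0
[0, 16, 20, 17] → min 0
[16, 20, 17, 1] → min 1
[20, 17, 1, 7] → min 1
[17, 1, 7, 19] → min 1
[1, 7, 19, 8] → min 1
[7, 19, 8, 9] → min 7
[19, 8, 9, 16] → min 8
[8, 9, 16, 14] → min 8

2, 0, 0, 0, 0, 1, 1, 1, 1, 7, 8, 8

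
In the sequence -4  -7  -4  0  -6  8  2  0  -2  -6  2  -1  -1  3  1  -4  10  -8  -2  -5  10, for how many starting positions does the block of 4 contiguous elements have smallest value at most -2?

16

-4 -7 -4 0 → min -7  ≤ -2 ✓
-7 -4 0 -6 → min -7  ≤ -2 ✓
-4 0 -6 8 → min -6  ≤ -2 ✓
0 -6 8 2 → min -6  ≤ -2 ✓
-6 8 2 0 → min -6  ≤ -2 ✓
8 2 0 -2 → min -2  ≤ -2 ✓
2 0 -2 -6 → min -6  ≤ -2 ✓
0 -2 -6 2 → min -6  ≤ -2 ✓
-2 -6 2 -1 → min -6  ≤ -2 ✓
-6 2 -1 -1 → min -6  ≤ -2 ✓
2 -1 -1 3 → min -1
-1 -1 3 1 → min -1
-1 3 1 -4 → min -4  ≤ -2 ✓
3 1 -4 10 → min -4  ≤ -2 ✓
1 -4 10 -8 → min -8  ≤ -2 ✓
-4 10 -8 -2 → min -8  ≤ -2 ✓
10 -8 -2 -5 → min -8  ≤ -2 ✓
-8 -2 -5 10 → min -8  ≤ -2 ✓
16 windows satisfy the condition.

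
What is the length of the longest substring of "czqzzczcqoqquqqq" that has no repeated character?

4

[c] len 1
[c, z] len 2
[c, z, q] len 3
[q, z] len 2
[z] len 1
[z, c] len 2
[c, z] len 2
[z, c] len 2
[z, c, q] len 3
[z, c, q, o] len 4
[o, q] len 2
[q] len 1
[q, u] len 2
[u, q] len 2
[q] len 1
[q] len 1
Longest all-distinct length: 4.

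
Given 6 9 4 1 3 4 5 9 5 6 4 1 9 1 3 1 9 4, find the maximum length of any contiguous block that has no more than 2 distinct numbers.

3

Extend right; when distinct count exceeds 2, shrink from the left:
add 6: window [6] (1 distinct), len 1
add 9: window [6, 9] (2 distinct), len 2
add 4: window [9, 4] (2 distinct), len 2
add 1: window [4, 1] (2 distinct), len 2
add 3: window [1, 3] (2 distinct), len 2
add 4: window [3, 4] (2 distinct), len 2
add 5: window [4, 5] (2 distinct), len 2
add 9: window [5, 9] (2 distinct), len 2
add 5: window [5, 9, 5] (2 distinct), len 3
add 6: window [5, 6] (2 distinct), len 2
add 4: window [6, 4] (2 distinct), len 2
add 1: window [4, 1] (2 distinct), len 2
add 9: window [1, 9] (2 distinct), len 2
add 1: window [1, 9, 1] (2 distinct), len 3
add 3: window [1, 3] (2 distinct), len 2
add 1: window [1, 3, 1] (2 distinct), len 3
add 9: window [1, 9] (2 distinct), len 2
add 4: window [9, 4] (2 distinct), len 2
Longest length with ≤2 distinct: 3.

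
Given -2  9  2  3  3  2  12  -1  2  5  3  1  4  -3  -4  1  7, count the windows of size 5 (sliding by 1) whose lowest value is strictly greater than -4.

-2 9 2 3 3 → min -2  > -4 ✓
9 2 3 3 2 → min 2  > -4 ✓
2 3 3 2 12 → min 2  > -4 ✓
3 3 2 12 -1 → min -1  > -4 ✓
3 2 12 -1 2 → min -1  > -4 ✓
2 12 -1 2 5 → min -1  > -4 ✓
12 -1 2 5 3 → min -1  > -4 ✓
-1 2 5 3 1 → min -1  > -4 ✓
2 5 3 1 4 → min 1  > -4 ✓
5 3 1 4 -3 → min -3  > -4 ✓
3 1 4 -3 -4 → min -4
1 4 -3 -4 1 → min -4
4 -3 -4 1 7 → min -4
10 windows satisfy the condition.

10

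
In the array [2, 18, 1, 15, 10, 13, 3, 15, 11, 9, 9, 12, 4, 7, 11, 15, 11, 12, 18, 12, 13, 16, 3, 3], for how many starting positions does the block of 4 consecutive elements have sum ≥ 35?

18

(2, 18, 1, 15) → sum 36  ≥ 35 ✓
(18, 1, 15, 10) → sum 44  ≥ 35 ✓
(1, 15, 10, 13) → sum 39  ≥ 35 ✓
(15, 10, 13, 3) → sum 41  ≥ 35 ✓
(10, 13, 3, 15) → sum 41  ≥ 35 ✓
(13, 3, 15, 11) → sum 42  ≥ 35 ✓
(3, 15, 11, 9) → sum 38  ≥ 35 ✓
(15, 11, 9, 9) → sum 44  ≥ 35 ✓
(11, 9, 9, 12) → sum 41  ≥ 35 ✓
(9, 9, 12, 4) → sum 34
(9, 12, 4, 7) → sum 32
(12, 4, 7, 11) → sum 34
(4, 7, 11, 15) → sum 37  ≥ 35 ✓
(7, 11, 15, 11) → sum 44  ≥ 35 ✓
(11, 15, 11, 12) → sum 49  ≥ 35 ✓
(15, 11, 12, 18) → sum 56  ≥ 35 ✓
(11, 12, 18, 12) → sum 53  ≥ 35 ✓
(12, 18, 12, 13) → sum 55  ≥ 35 ✓
(18, 12, 13, 16) → sum 59  ≥ 35 ✓
(12, 13, 16, 3) → sum 44  ≥ 35 ✓
(13, 16, 3, 3) → sum 35  ≥ 35 ✓
18 windows satisfy the condition.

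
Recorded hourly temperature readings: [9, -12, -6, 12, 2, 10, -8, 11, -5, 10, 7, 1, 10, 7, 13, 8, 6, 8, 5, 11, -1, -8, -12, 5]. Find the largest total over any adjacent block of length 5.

[9, -12, -6, 12, 2] → sum 5
[-12, -6, 12, 2, 10] → sum 6
[-6, 12, 2, 10, -8] → sum 10
[12, 2, 10, -8, 11] → sum 27
[2, 10, -8, 11, -5] → sum 10
[10, -8, 11, -5, 10] → sum 18
[-8, 11, -5, 10, 7] → sum 15
[11, -5, 10, 7, 1] → sum 24
[-5, 10, 7, 1, 10] → sum 23
[10, 7, 1, 10, 7] → sum 35
[7, 1, 10, 7, 13] → sum 38
[1, 10, 7, 13, 8] → sum 39
[10, 7, 13, 8, 6] → sum 44
[7, 13, 8, 6, 8] → sum 42
[13, 8, 6, 8, 5] → sum 40
[8, 6, 8, 5, 11] → sum 38
[6, 8, 5, 11, -1] → sum 29
[8, 5, 11, -1, -8] → sum 15
[5, 11, -1, -8, -12] → sum -5
[11, -1, -8, -12, 5] → sum -5
Largest of these is 44.

44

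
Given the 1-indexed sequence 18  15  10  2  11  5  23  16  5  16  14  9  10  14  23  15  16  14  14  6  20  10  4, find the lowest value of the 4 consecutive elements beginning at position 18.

6

Elements at indices 18..21: 14, 14, 6, 20
min(14, 14, 6, 20) = 6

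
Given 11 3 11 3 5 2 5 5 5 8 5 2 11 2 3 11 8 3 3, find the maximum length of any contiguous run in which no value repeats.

add 11: [11] len 1
add 3: [11, 3] len 2
add 11 (repeat 11, move left end past it): [3, 11] len 2
add 3 (repeat 3, move left end past it): [11, 3] len 2
add 5: [11, 3, 5] len 3
add 2: [11, 3, 5, 2] len 4
add 5 (repeat 5, move left end past it): [2, 5] len 2
add 5 (repeat 5, move left end past it): [5] len 1
add 5 (repeat 5, move left end past it): [5] len 1
add 8: [5, 8] len 2
add 5 (repeat 5, move left end past it): [8, 5] len 2
add 2: [8, 5, 2] len 3
add 11: [8, 5, 2, 11] len 4
add 2 (repeat 2, move left end past it): [11, 2] len 2
add 3: [11, 2, 3] len 3
add 11 (repeat 11, move left end past it): [2, 3, 11] len 3
add 8: [2, 3, 11, 8] len 4
add 3 (repeat 3, move left end past it): [11, 8, 3] len 3
add 3 (repeat 3, move left end past it): [3] len 1
Longest all-distinct length: 4.

4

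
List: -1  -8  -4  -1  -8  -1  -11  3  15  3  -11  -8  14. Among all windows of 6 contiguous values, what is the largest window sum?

(-1, -8, -4, -1, -8, -1) → sum -23
(-8, -4, -1, -8, -1, -11) → sum -33
(-4, -1, -8, -1, -11, 3) → sum -22
(-1, -8, -1, -11, 3, 15) → sum -3
(-8, -1, -11, 3, 15, 3) → sum 1
(-1, -11, 3, 15, 3, -11) → sum -2
(-11, 3, 15, 3, -11, -8) → sum -9
(3, 15, 3, -11, -8, 14) → sum 16
Largest of these is 16.

16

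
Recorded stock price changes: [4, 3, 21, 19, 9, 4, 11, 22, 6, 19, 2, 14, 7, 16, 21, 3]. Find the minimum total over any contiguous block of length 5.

48

[4, 3, 21, 19, 9] → sum 56
[3, 21, 19, 9, 4] → sum 56
[21, 19, 9, 4, 11] → sum 64
[19, 9, 4, 11, 22] → sum 65
[9, 4, 11, 22, 6] → sum 52
[4, 11, 22, 6, 19] → sum 62
[11, 22, 6, 19, 2] → sum 60
[22, 6, 19, 2, 14] → sum 63
[6, 19, 2, 14, 7] → sum 48
[19, 2, 14, 7, 16] → sum 58
[2, 14, 7, 16, 21] → sum 60
[14, 7, 16, 21, 3] → sum 61
Minimum of these is 48.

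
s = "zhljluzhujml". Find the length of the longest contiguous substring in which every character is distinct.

add z: [z] len 1
add h: [z, h] len 2
add l: [z, h, l] len 3
add j: [z, h, l, j] len 4
add l (repeat l, move left end past it): [j, l] len 2
add u: [j, l, u] len 3
add z: [j, l, u, z] len 4
add h: [j, l, u, z, h] len 5
add u (repeat u, move left end past it): [z, h, u] len 3
add j: [z, h, u, j] len 4
add m: [z, h, u, j, m] len 5
add l: [z, h, u, j, m, l] len 6
Longest all-distinct length: 6.

6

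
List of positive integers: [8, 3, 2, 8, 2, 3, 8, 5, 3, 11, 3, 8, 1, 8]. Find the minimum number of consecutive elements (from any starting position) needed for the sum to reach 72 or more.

add 8: running sum 8 < 72
add 3: running sum 11 < 72
add 2: running sum 13 < 72
add 8: running sum 21 < 72
add 2: running sum 23 < 72
add 3: running sum 26 < 72
add 8: running sum 34 < 72
add 5: running sum 39 < 72
add 3: running sum 42 < 72
add 11: running sum 53 < 72
add 3: running sum 56 < 72
add 8: running sum 64 < 72
add 1: running sum 65 < 72
end 13: [8, 3, 2, 8, 2, 3, 8, 5, 3, 11, 3, 8, 1, 8] sum 73, len 14
Shortest qualifying length: 14.

14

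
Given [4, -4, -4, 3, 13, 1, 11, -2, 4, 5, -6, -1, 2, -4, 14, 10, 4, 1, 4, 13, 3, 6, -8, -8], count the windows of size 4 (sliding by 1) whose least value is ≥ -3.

9

[4, -4, -4, 3] → min -4
[-4, -4, 3, 13] → min -4
[-4, 3, 13, 1] → min -4
[3, 13, 1, 11] → min 1  ≥ -3 ✓
[13, 1, 11, -2] → min -2  ≥ -3 ✓
[1, 11, -2, 4] → min -2  ≥ -3 ✓
[11, -2, 4, 5] → min -2  ≥ -3 ✓
[-2, 4, 5, -6] → min -6
[4, 5, -6, -1] → min -6
[5, -6, -1, 2] → min -6
[-6, -1, 2, -4] → min -6
[-1, 2, -4, 14] → min -4
[2, -4, 14, 10] → min -4
[-4, 14, 10, 4] → min -4
[14, 10, 4, 1] → min 1  ≥ -3 ✓
[10, 4, 1, 4] → min 1  ≥ -3 ✓
[4, 1, 4, 13] → min 1  ≥ -3 ✓
[1, 4, 13, 3] → min 1  ≥ -3 ✓
[4, 13, 3, 6] → min 3  ≥ -3 ✓
[13, 3, 6, -8] → min -8
[3, 6, -8, -8] → min -8
9 windows satisfy the condition.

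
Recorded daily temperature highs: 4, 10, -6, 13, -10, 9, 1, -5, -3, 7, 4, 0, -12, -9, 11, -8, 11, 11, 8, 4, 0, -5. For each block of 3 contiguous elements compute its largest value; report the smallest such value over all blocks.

[4, 10, -6] → max 10
[10, -6, 13] → max 13
[-6, 13, -10] → max 13
[13, -10, 9] → max 13
[-10, 9, 1] → max 9
[9, 1, -5] → max 9
[1, -5, -3] → max 1
[-5, -3, 7] → max 7
[-3, 7, 4] → max 7
[7, 4, 0] → max 7
[4, 0, -12] → max 4
[0, -12, -9] → max 0
[-12, -9, 11] → max 11
[-9, 11, -8] → max 11
[11, -8, 11] → max 11
[-8, 11, 11] → max 11
[11, 11, 8] → max 11
[11, 8, 4] → max 11
[8, 4, 0] → max 8
[4, 0, -5] → max 4
Smallest of these is 0.

0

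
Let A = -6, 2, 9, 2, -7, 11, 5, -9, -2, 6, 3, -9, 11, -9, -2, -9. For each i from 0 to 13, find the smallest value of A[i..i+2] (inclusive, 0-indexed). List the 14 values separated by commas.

-6, 2, -7, -7, -7, -9, -9, -9, -2, -9, -9, -9, -9, -9

-6 2 9 → min -6
2 9 2 → min 2
9 2 -7 → min -7
2 -7 11 → min -7
-7 11 5 → min -7
11 5 -9 → min -9
5 -9 -2 → min -9
-9 -2 6 → min -9
-2 6 3 → min -2
6 3 -9 → min -9
3 -9 11 → min -9
-9 11 -9 → min -9
11 -9 -2 → min -9
-9 -2 -9 → min -9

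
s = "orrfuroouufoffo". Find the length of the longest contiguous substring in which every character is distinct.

4

add o: [o] len 1
add r: [o, r] len 2
add r (repeat r, move left end past it): [r] len 1
add f: [r, f] len 2
add u: [r, f, u] len 3
add r (repeat r, move left end past it): [f, u, r] len 3
add o: [f, u, r, o] len 4
add o (repeat o, move left end past it): [o] len 1
add u: [o, u] len 2
add u (repeat u, move left end past it): [u] len 1
add f: [u, f] len 2
add o: [u, f, o] len 3
add f (repeat f, move left end past it): [o, f] len 2
add f (repeat f, move left end past it): [f] len 1
add o: [f, o] len 2
Longest all-distinct length: 4.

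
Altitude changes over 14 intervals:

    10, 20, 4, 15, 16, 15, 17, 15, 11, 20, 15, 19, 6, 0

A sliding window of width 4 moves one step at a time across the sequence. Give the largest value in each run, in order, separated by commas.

20, 20, 16, 17, 17, 17, 20, 20, 20, 20, 19

[10, 20, 4, 15] → max 20
[20, 4, 15, 16] → max 20
[4, 15, 16, 15] → max 16
[15, 16, 15, 17] → max 17
[16, 15, 17, 15] → max 17
[15, 17, 15, 11] → max 17
[17, 15, 11, 20] → max 20
[15, 11, 20, 15] → max 20
[11, 20, 15, 19] → max 20
[20, 15, 19, 6] → max 20
[15, 19, 6, 0] → max 19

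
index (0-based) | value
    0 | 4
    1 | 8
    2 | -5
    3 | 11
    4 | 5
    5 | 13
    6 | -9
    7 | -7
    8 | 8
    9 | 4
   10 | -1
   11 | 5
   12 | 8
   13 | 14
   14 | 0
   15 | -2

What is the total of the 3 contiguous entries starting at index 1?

Elements at indices 1..3: 8, -5, 11
sum(8, -5, 11) = 14

14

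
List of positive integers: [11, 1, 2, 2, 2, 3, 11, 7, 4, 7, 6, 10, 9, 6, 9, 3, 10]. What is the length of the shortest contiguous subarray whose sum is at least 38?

add 11: running sum 11 < 38
add 1: running sum 12 < 38
add 2: running sum 14 < 38
add 2: running sum 16 < 38
add 2: running sum 18 < 38
add 3: running sum 21 < 38
add 11: running sum 32 < 38
end 7: [11, 1, 2, 2, 2, 3, 11, 7] sum 39, len 8
end 8: [11, 1, 2, 2, 2, 3, 11, 7, 4] sum 43, len 9
end 9: [2, 2, 2, 3, 11, 7, 4, 7] sum 38, len 8
end 10: [3, 11, 7, 4, 7, 6] sum 38, len 6
end 11: [11, 7, 4, 7, 6, 10] sum 45, len 6
end 12: [7, 4, 7, 6, 10, 9] sum 43, len 6
end 13: [7, 6, 10, 9, 6] sum 38, len 5
end 14: [6, 10, 9, 6, 9] sum 40, len 5
end 15: [6, 10, 9, 6, 9, 3] sum 43, len 6
end 16: [10, 9, 6, 9, 3, 10] sum 47, len 6
Shortest qualifying length: 5.

5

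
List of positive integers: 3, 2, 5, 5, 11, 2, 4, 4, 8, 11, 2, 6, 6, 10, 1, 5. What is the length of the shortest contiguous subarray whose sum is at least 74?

12

Extend right; whenever the sum reaches 74, record the length and shrink from the left:
add 3: running sum 3 < 74
add 2: running sum 5 < 74
add 5: running sum 10 < 74
add 5: running sum 15 < 74
add 11: running sum 26 < 74
add 2: running sum 28 < 74
add 4: running sum 32 < 74
add 4: running sum 36 < 74
add 8: running sum 44 < 74
add 11: running sum 55 < 74
add 2: running sum 57 < 74
add 6: running sum 63 < 74
add 6: running sum 69 < 74
end 13: [5, 5, 11, 2, 4, 4, 8, 11, 2, 6, 6, 10] sum 74, len 12
end 14: [5, 5, 11, 2, 4, 4, 8, 11, 2, 6, 6, 10, 1] sum 75, len 13
end 15: [5, 11, 2, 4, 4, 8, 11, 2, 6, 6, 10, 1, 5] sum 75, len 13
Shortest qualifying length: 12.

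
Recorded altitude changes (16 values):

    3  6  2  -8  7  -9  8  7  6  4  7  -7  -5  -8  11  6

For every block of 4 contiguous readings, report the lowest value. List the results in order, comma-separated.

-8, -8, -9, -9, -9, -9, 4, 4, -7, -7, -8, -8, -8

Sliding a size-4 window across the 16 values:
(3, 6, 2, -8) → min -8
(6, 2, -8, 7) → min -8
(2, -8, 7, -9) → min -9
(-8, 7, -9, 8) → min -9
(7, -9, 8, 7) → min -9
(-9, 8, 7, 6) → min -9
(8, 7, 6, 4) → min 4
(7, 6, 4, 7) → min 4
(6, 4, 7, -7) → min -7
(4, 7, -7, -5) → min -7
(7, -7, -5, -8) → min -8
(-7, -5, -8, 11) → min -8
(-5, -8, 11, 6) → min -8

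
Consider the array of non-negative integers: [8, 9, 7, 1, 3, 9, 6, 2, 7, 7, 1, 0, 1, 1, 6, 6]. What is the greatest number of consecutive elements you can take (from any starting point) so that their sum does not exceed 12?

5

[8] sum 8 len 1
[9] sum 9 len 1
[7] sum 7 len 1
[7, 1] sum 8 len 2
[7, 1, 3] sum 11 len 3
[3, 9] sum 12 len 2
[6] sum 6 len 1
[6, 2] sum 8 len 2
[2, 7] sum 9 len 2
[7] sum 7 len 1
[7, 1] sum 8 len 2
[7, 1, 0] sum 8 len 3
[7, 1, 0, 1] sum 9 len 4
[7, 1, 0, 1, 1] sum 10 len 5
[1, 0, 1, 1, 6] sum 9 len 5
[6, 6] sum 12 len 2
Longest length seen: 5.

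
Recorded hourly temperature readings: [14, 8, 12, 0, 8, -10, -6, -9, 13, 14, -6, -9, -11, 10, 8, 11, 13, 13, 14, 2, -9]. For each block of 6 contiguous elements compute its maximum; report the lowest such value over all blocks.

11

(14, 8, 12, 0, 8, -10) → max 14
(8, 12, 0, 8, -10, -6) → max 12
(12, 0, 8, -10, -6, -9) → max 12
(0, 8, -10, -6, -9, 13) → max 13
(8, -10, -6, -9, 13, 14) → max 14
(-10, -6, -9, 13, 14, -6) → max 14
(-6, -9, 13, 14, -6, -9) → max 14
(-9, 13, 14, -6, -9, -11) → max 14
(13, 14, -6, -9, -11, 10) → max 14
(14, -6, -9, -11, 10, 8) → max 14
(-6, -9, -11, 10, 8, 11) → max 11
(-9, -11, 10, 8, 11, 13) → max 13
(-11, 10, 8, 11, 13, 13) → max 13
(10, 8, 11, 13, 13, 14) → max 14
(8, 11, 13, 13, 14, 2) → max 14
(11, 13, 13, 14, 2, -9) → max 14
Lowest of these is 11.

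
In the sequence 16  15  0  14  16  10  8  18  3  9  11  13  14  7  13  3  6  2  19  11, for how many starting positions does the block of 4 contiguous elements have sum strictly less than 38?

5

[16, 15, 0, 14] → sum 45
[15, 0, 14, 16] → sum 45
[0, 14, 16, 10] → sum 40
[14, 16, 10, 8] → sum 48
[16, 10, 8, 18] → sum 52
[10, 8, 18, 3] → sum 39
[8, 18, 3, 9] → sum 38
[18, 3, 9, 11] → sum 41
[3, 9, 11, 13] → sum 36  < 38 ✓
[9, 11, 13, 14] → sum 47
[11, 13, 14, 7] → sum 45
[13, 14, 7, 13] → sum 47
[14, 7, 13, 3] → sum 37  < 38 ✓
[7, 13, 3, 6] → sum 29  < 38 ✓
[13, 3, 6, 2] → sum 24  < 38 ✓
[3, 6, 2, 19] → sum 30  < 38 ✓
[6, 2, 19, 11] → sum 38
5 windows satisfy the condition.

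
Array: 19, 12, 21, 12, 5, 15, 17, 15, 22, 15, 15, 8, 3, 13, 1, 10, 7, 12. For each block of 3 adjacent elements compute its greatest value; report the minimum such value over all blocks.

10

Window maxs for each of the 16 positions:
(19, 12, 21) → max 21
(12, 21, 12) → max 21
(21, 12, 5) → max 21
(12, 5, 15) → max 15
(5, 15, 17) → max 17
(15, 17, 15) → max 17
(17, 15, 22) → max 22
(15, 22, 15) → max 22
(22, 15, 15) → max 22
(15, 15, 8) → max 15
(15, 8, 3) → max 15
(8, 3, 13) → max 13
(3, 13, 1) → max 13
(13, 1, 10) → max 13
(1, 10, 7) → max 10
(10, 7, 12) → max 12
Minimum of these is 10.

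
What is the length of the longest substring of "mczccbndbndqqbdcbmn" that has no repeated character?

[m] len 1
[m, c] len 2
[m, c, z] len 3
[z, c] len 2
[c] len 1
[c, b] len 2
[c, b, n] len 3
[c, b, n, d] len 4
[n, d, b] len 3
[d, b, n] len 3
[b, n, d] len 3
[b, n, d, q] len 4
[q] len 1
[q, b] len 2
[q, b, d] len 3
[q, b, d, c] len 4
[d, c, b] len 3
[d, c, b, m] len 4
[d, c, b, m, n] len 5
Longest all-distinct length: 5.

5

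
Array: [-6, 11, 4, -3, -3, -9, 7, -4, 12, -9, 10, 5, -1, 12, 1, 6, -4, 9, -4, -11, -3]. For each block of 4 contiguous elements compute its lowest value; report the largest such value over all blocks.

(-6, 11, 4, -3) → min -6
(11, 4, -3, -3) → min -3
(4, -3, -3, -9) → min -9
(-3, -3, -9, 7) → min -9
(-3, -9, 7, -4) → min -9
(-9, 7, -4, 12) → min -9
(7, -4, 12, -9) → min -9
(-4, 12, -9, 10) → min -9
(12, -9, 10, 5) → min -9
(-9, 10, 5, -1) → min -9
(10, 5, -1, 12) → min -1
(5, -1, 12, 1) → min -1
(-1, 12, 1, 6) → min -1
(12, 1, 6, -4) → min -4
(1, 6, -4, 9) → min -4
(6, -4, 9, -4) → min -4
(-4, 9, -4, -11) → min -11
(9, -4, -11, -3) → min -11
Largest of these is -1.

-1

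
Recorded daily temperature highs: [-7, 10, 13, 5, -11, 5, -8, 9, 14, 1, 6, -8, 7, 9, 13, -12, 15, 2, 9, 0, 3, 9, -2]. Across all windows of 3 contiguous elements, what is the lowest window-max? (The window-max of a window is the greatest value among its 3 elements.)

5

-7 10 13 → max 13
10 13 5 → max 13
13 5 -11 → max 13
5 -11 5 → max 5
-11 5 -8 → max 5
5 -8 9 → max 9
-8 9 14 → max 14
9 14 1 → max 14
14 1 6 → max 14
1 6 -8 → max 6
6 -8 7 → max 7
-8 7 9 → max 9
7 9 13 → max 13
9 13 -12 → max 13
13 -12 15 → max 15
-12 15 2 → max 15
15 2 9 → max 15
2 9 0 → max 9
9 0 3 → max 9
0 3 9 → max 9
3 9 -2 → max 9
Lowest of these is 5.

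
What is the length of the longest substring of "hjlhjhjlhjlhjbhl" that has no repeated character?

add h: [h] len 1
add j: [h, j] len 2
add l: [h, j, l] len 3
add h (repeat h, move left end past it): [j, l, h] len 3
add j (repeat j, move left end past it): [l, h, j] len 3
add h (repeat h, move left end past it): [j, h] len 2
add j (repeat j, move left end past it): [h, j] len 2
add l: [h, j, l] len 3
add h (repeat h, move left end past it): [j, l, h] len 3
add j (repeat j, move left end past it): [l, h, j] len 3
add l (repeat l, move left end past it): [h, j, l] len 3
add h (repeat h, move left end past it): [j, l, h] len 3
add j (repeat j, move left end past it): [l, h, j] len 3
add b: [l, h, j, b] len 4
add h (repeat h, move left end past it): [j, b, h] len 3
add l: [j, b, h, l] len 4
Longest all-distinct length: 4.

4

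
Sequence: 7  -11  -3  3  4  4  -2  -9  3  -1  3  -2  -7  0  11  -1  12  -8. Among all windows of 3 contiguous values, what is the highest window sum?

7 -11 -3 → sum -7
-11 -3 3 → sum -11
-3 3 4 → sum 4
3 4 4 → sum 11
4 4 -2 → sum 6
4 -2 -9 → sum -7
-2 -9 3 → sum -8
-9 3 -1 → sum -7
3 -1 3 → sum 5
-1 3 -2 → sum 0
3 -2 -7 → sum -6
-2 -7 0 → sum -9
-7 0 11 → sum 4
0 11 -1 → sum 10
11 -1 12 → sum 22
-1 12 -8 → sum 3
Highest of these is 22.

22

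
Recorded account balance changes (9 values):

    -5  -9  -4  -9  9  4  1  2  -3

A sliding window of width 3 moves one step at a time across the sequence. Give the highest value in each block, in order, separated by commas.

(-5, -9, -4) → max -4
(-9, -4, -9) → max -4
(-4, -9, 9) → max 9
(-9, 9, 4) → max 9
(9, 4, 1) → max 9
(4, 1, 2) → max 4
(1, 2, -3) → max 2

-4, -4, 9, 9, 9, 4, 2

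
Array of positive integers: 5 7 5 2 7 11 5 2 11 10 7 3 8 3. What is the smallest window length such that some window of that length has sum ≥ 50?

Extend right; whenever the sum reaches 50, record the length and shrink from the left:
add 5: running sum 5 < 50
add 7: running sum 12 < 50
add 5: running sum 17 < 50
add 2: running sum 19 < 50
add 7: running sum 26 < 50
add 11: running sum 37 < 50
add 5: running sum 42 < 50
add 2: running sum 44 < 50
add 11: shortest ending here [7, 5, 2, 7, 11, 5, 2, 11] sum 50, len 8
add 10: shortest ending here [5, 2, 7, 11, 5, 2, 11, 10] sum 53, len 8
add 7: shortest ending here [7, 11, 5, 2, 11, 10, 7] sum 53, len 7
add 3: shortest ending here [7, 11, 5, 2, 11, 10, 7, 3] sum 56, len 8
add 8: shortest ending here [11, 5, 2, 11, 10, 7, 3, 8] sum 57, len 8
add 3: shortest ending here [11, 5, 2, 11, 10, 7, 3, 8, 3] sum 60, len 9
Shortest qualifying length: 7.

7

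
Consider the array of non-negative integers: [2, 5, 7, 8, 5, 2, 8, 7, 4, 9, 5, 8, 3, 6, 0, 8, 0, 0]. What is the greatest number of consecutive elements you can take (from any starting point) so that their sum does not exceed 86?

Extend to the right; shrink from the left whenever the sum exceeds 86:
add 2: [2] sum 2, len 1
add 5: [2, 5] sum 7, len 2
add 7: [2, 5, 7] sum 14, len 3
add 8: [2, 5, 7, 8] sum 22, len 4
add 5: [2, 5, 7, 8, 5] sum 27, len 5
add 2: [2, 5, 7, 8, 5, 2] sum 29, len 6
add 8: [2, 5, 7, 8, 5, 2, 8] sum 37, len 7
add 7: [2, 5, 7, 8, 5, 2, 8, 7] sum 44, len 8
add 4: [2, 5, 7, 8, 5, 2, 8, 7, 4] sum 48, len 9
add 9: [2, 5, 7, 8, 5, 2, 8, 7, 4, 9] sum 57, len 10
add 5: [2, 5, 7, 8, 5, 2, 8, 7, 4, 9, 5] sum 62, len 11
add 8: [2, 5, 7, 8, 5, 2, 8, 7, 4, 9, 5, 8] sum 70, len 12
add 3: [2, 5, 7, 8, 5, 2, 8, 7, 4, 9, 5, 8, 3] sum 73, len 13
add 6: [2, 5, 7, 8, 5, 2, 8, 7, 4, 9, 5, 8, 3, 6] sum 79, len 14
add 0: [2, 5, 7, 8, 5, 2, 8, 7, 4, 9, 5, 8, 3, 6, 0] sum 79, len 15
add 8: [5, 7, 8, 5, 2, 8, 7, 4, 9, 5, 8, 3, 6, 0, 8] sum 85, len 15
add 0: [5, 7, 8, 5, 2, 8, 7, 4, 9, 5, 8, 3, 6, 0, 8, 0] sum 85, len 16
add 0: [5, 7, 8, 5, 2, 8, 7, 4, 9, 5, 8, 3, 6, 0, 8, 0, 0] sum 85, len 17
Longest length seen: 17.

17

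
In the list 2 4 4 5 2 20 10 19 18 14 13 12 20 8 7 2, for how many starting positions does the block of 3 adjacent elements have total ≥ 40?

6

[2, 4, 4] → sum 10
[4, 4, 5] → sum 13
[4, 5, 2] → sum 11
[5, 2, 20] → sum 27
[2, 20, 10] → sum 32
[20, 10, 19] → sum 49  ≥ 40 ✓
[10, 19, 18] → sum 47  ≥ 40 ✓
[19, 18, 14] → sum 51  ≥ 40 ✓
[18, 14, 13] → sum 45  ≥ 40 ✓
[14, 13, 12] → sum 39
[13, 12, 20] → sum 45  ≥ 40 ✓
[12, 20, 8] → sum 40  ≥ 40 ✓
[20, 8, 7] → sum 35
[8, 7, 2] → sum 17
6 windows satisfy the condition.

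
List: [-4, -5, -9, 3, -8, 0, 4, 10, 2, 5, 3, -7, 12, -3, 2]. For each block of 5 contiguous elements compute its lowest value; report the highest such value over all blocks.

[-4, -5, -9, 3, -8] → min -9
[-5, -9, 3, -8, 0] → min -9
[-9, 3, -8, 0, 4] → min -9
[3, -8, 0, 4, 10] → min -8
[-8, 0, 4, 10, 2] → min -8
[0, 4, 10, 2, 5] → min 0
[4, 10, 2, 5, 3] → min 2
[10, 2, 5, 3, -7] → min -7
[2, 5, 3, -7, 12] → min -7
[5, 3, -7, 12, -3] → min -7
[3, -7, 12, -3, 2] → min -7
Highest of these is 2.

2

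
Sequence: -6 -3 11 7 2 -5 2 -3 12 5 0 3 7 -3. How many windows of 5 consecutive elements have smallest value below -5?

1

-6 -3 11 7 2 → min -6  < -5 ✓
-3 11 7 2 -5 → min -5
11 7 2 -5 2 → min -5
7 2 -5 2 -3 → min -5
2 -5 2 -3 12 → min -5
-5 2 -3 12 5 → min -5
2 -3 12 5 0 → min -3
-3 12 5 0 3 → min -3
12 5 0 3 7 → min 0
5 0 3 7 -3 → min -3
1 window satisfy the condition.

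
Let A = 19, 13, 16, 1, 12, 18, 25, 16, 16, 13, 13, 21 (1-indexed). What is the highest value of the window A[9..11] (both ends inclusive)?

Elements at indices 9..11: 16, 13, 13
max(16, 13, 13) = 16

16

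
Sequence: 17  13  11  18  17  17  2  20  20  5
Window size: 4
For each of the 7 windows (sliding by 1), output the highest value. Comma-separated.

(17, 13, 11, 18) → max 18
(13, 11, 18, 17) → max 18
(11, 18, 17, 17) → max 18
(18, 17, 17, 2) → max 18
(17, 17, 2, 20) → max 20
(17, 2, 20, 20) → max 20
(2, 20, 20, 5) → max 20

18, 18, 18, 18, 20, 20, 20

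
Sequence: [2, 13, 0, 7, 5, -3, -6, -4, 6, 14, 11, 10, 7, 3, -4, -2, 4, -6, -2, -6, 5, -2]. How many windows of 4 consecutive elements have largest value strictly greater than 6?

(2, 13, 0, 7) → max 13  > 6 ✓
(13, 0, 7, 5) → max 13  > 6 ✓
(0, 7, 5, -3) → max 7  > 6 ✓
(7, 5, -3, -6) → max 7  > 6 ✓
(5, -3, -6, -4) → max 5
(-3, -6, -4, 6) → max 6
(-6, -4, 6, 14) → max 14  > 6 ✓
(-4, 6, 14, 11) → max 14  > 6 ✓
(6, 14, 11, 10) → max 14  > 6 ✓
(14, 11, 10, 7) → max 14  > 6 ✓
(11, 10, 7, 3) → max 11  > 6 ✓
(10, 7, 3, -4) → max 10  > 6 ✓
(7, 3, -4, -2) → max 7  > 6 ✓
(3, -4, -2, 4) → max 4
(-4, -2, 4, -6) → max 4
(-2, 4, -6, -2) → max 4
(4, -6, -2, -6) → max 4
(-6, -2, -6, 5) → max 5
(-2, -6, 5, -2) → max 5
11 windows satisfy the condition.

11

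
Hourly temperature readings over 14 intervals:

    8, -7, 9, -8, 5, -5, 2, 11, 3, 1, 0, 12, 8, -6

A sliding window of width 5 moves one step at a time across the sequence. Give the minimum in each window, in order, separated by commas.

-8, -8, -8, -8, -5, -5, 0, 0, 0, -6

Sliding a size-5 window across the 14 values:
[8, -7, 9, -8, 5] → min -8
[-7, 9, -8, 5, -5] → min -8
[9, -8, 5, -5, 2] → min -8
[-8, 5, -5, 2, 11] → min -8
[5, -5, 2, 11, 3] → min -5
[-5, 2, 11, 3, 1] → min -5
[2, 11, 3, 1, 0] → min 0
[11, 3, 1, 0, 12] → min 0
[3, 1, 0, 12, 8] → min 0
[1, 0, 12, 8, -6] → min -6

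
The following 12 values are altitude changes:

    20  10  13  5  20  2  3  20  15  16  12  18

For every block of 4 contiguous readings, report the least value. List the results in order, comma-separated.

(20, 10, 13, 5) → min 5
(10, 13, 5, 20) → min 5
(13, 5, 20, 2) → min 2
(5, 20, 2, 3) → min 2
(20, 2, 3, 20) → min 2
(2, 3, 20, 15) → min 2
(3, 20, 15, 16) → min 3
(20, 15, 16, 12) → min 12
(15, 16, 12, 18) → min 12

5, 5, 2, 2, 2, 2, 3, 12, 12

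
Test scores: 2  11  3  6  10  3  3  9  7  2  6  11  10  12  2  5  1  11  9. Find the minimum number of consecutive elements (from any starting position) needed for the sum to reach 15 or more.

2

Extend right; whenever the sum reaches 15, record the length and shrink from the left:
add 2: running sum 2 < 15
add 11: running sum 13 < 15
end 2: [2, 11, 3] sum 16, len 3
end 3: [11, 3, 6] sum 20, len 3
end 4: [6, 10] sum 16, len 2
end 5: [6, 10, 3] sum 19, len 3
end 6: [10, 3, 3] sum 16, len 3
end 7: [3, 3, 9] sum 15, len 3
end 8: [9, 7] sum 16, len 2
end 9: [9, 7, 2] sum 18, len 3
end 10: [7, 2, 6] sum 15, len 3
end 11: [6, 11] sum 17, len 2
end 12: [11, 10] sum 21, len 2
end 13: [10, 12] sum 22, len 2
end 14: [10, 12, 2] sum 24, len 3
end 15: [12, 2, 5] sum 19, len 3
end 16: [12, 2, 5, 1] sum 20, len 4
end 17: [5, 1, 11] sum 17, len 3
end 18: [11, 9] sum 20, len 2
Shortest qualifying length: 2.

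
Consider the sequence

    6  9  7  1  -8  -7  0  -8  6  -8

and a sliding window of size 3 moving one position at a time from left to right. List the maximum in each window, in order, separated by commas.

9, 9, 7, 1, 0, 0, 6, 6

[6, 9, 7] → max 9
[9, 7, 1] → max 9
[7, 1, -8] → max 7
[1, -8, -7] → max 1
[-8, -7, 0] → max 0
[-7, 0, -8] → max 0
[0, -8, 6] → max 6
[-8, 6, -8] → max 6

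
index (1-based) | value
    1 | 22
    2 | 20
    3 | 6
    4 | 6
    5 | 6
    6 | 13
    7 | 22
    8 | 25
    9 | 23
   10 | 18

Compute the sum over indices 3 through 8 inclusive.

Elements at indices 3..8: 6, 6, 6, 13, 22, 25
sum(6, 6, 6, 13, 22, 25) = 78

78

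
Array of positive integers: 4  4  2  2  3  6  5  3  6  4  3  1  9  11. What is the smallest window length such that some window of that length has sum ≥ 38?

add 4: running sum 4 < 38
add 4: running sum 8 < 38
add 2: running sum 10 < 38
add 2: running sum 12 < 38
add 3: running sum 15 < 38
add 6: running sum 21 < 38
add 5: running sum 26 < 38
add 3: running sum 29 < 38
add 6: running sum 35 < 38
end 9: [4, 4, 2, 2, 3, 6, 5, 3, 6, 4] sum 39, len 10
end 10: [4, 2, 2, 3, 6, 5, 3, 6, 4, 3] sum 38, len 10
end 11: [4, 2, 2, 3, 6, 5, 3, 6, 4, 3, 1] sum 39, len 11
end 12: [3, 6, 5, 3, 6, 4, 3, 1, 9] sum 40, len 9
end 13: [5, 3, 6, 4, 3, 1, 9, 11] sum 42, len 8
Shortest qualifying length: 8.

8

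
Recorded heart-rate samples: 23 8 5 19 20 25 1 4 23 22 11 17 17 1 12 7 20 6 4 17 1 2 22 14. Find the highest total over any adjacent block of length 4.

23 8 5 19 → sum 55
8 5 19 20 → sum 52
5 19 20 25 → sum 69
19 20 25 1 → sum 65
20 25 1 4 → sum 50
25 1 4 23 → sum 53
1 4 23 22 → sum 50
4 23 22 11 → sum 60
23 22 11 17 → sum 73
22 11 17 17 → sum 67
11 17 17 1 → sum 46
17 17 1 12 → sum 47
17 1 12 7 → sum 37
1 12 7 20 → sum 40
12 7 20 6 → sum 45
7 20 6 4 → sum 37
20 6 4 17 → sum 47
6 4 17 1 → sum 28
4 17 1 2 → sum 24
17 1 2 22 → sum 42
1 2 22 14 → sum 39
Highest of these is 73.

73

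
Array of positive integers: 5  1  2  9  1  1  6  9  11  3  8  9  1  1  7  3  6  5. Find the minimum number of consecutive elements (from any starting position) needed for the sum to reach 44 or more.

6

add 5: running sum 5 < 44
add 1: running sum 6 < 44
add 2: running sum 8 < 44
add 9: running sum 17 < 44
add 1: running sum 18 < 44
add 1: running sum 19 < 44
add 6: running sum 25 < 44
add 9: running sum 34 < 44
add 11: shortest ending here [5, 1, 2, 9, 1, 1, 6, 9, 11] sum 45, len 9
add 3: shortest ending here [5, 1, 2, 9, 1, 1, 6, 9, 11, 3] sum 48, len 10
add 8: shortest ending here [9, 1, 1, 6, 9, 11, 3, 8] sum 48, len 8
add 9: shortest ending here [6, 9, 11, 3, 8, 9] sum 46, len 6
add 1: shortest ending here [6, 9, 11, 3, 8, 9, 1] sum 47, len 7
add 1: shortest ending here [6, 9, 11, 3, 8, 9, 1, 1] sum 48, len 8
add 7: shortest ending here [9, 11, 3, 8, 9, 1, 1, 7] sum 49, len 8
add 3: shortest ending here [9, 11, 3, 8, 9, 1, 1, 7, 3] sum 52, len 9
add 6: shortest ending here [11, 3, 8, 9, 1, 1, 7, 3, 6] sum 49, len 9
add 5: shortest ending here [11, 3, 8, 9, 1, 1, 7, 3, 6, 5] sum 54, len 10
Shortest qualifying length: 6.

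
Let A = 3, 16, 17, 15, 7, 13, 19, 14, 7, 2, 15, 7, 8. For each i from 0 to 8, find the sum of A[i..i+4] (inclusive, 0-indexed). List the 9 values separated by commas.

[3, 16, 17, 15, 7] → sum 58
[16, 17, 15, 7, 13] → sum 68
[17, 15, 7, 13, 19] → sum 71
[15, 7, 13, 19, 14] → sum 68
[7, 13, 19, 14, 7] → sum 60
[13, 19, 14, 7, 2] → sum 55
[19, 14, 7, 2, 15] → sum 57
[14, 7, 2, 15, 7] → sum 45
[7, 2, 15, 7, 8] → sum 39

58, 68, 71, 68, 60, 55, 57, 45, 39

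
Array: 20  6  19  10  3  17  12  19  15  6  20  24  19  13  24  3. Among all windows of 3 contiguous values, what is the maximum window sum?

Window sums for each of the 14 positions:
(20, 6, 19) → sum 45
(6, 19, 10) → sum 35
(19, 10, 3) → sum 32
(10, 3, 17) → sum 30
(3, 17, 12) → sum 32
(17, 12, 19) → sum 48
(12, 19, 15) → sum 46
(19, 15, 6) → sum 40
(15, 6, 20) → sum 41
(6, 20, 24) → sum 50
(20, 24, 19) → sum 63
(24, 19, 13) → sum 56
(19, 13, 24) → sum 56
(13, 24, 3) → sum 40
Maximum of these is 63.

63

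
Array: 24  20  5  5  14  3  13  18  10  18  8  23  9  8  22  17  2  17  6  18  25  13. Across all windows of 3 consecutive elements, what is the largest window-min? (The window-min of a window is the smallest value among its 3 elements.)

(24, 20, 5) → min 5
(20, 5, 5) → min 5
(5, 5, 14) → min 5
(5, 14, 3) → min 3
(14, 3, 13) → min 3
(3, 13, 18) → min 3
(13, 18, 10) → min 10
(18, 10, 18) → min 10
(10, 18, 8) → min 8
(18, 8, 23) → min 8
(8, 23, 9) → min 8
(23, 9, 8) → min 8
(9, 8, 22) → min 8
(8, 22, 17) → min 8
(22, 17, 2) → min 2
(17, 2, 17) → min 2
(2, 17, 6) → min 2
(17, 6, 18) → min 6
(6, 18, 25) → min 6
(18, 25, 13) → min 13
Largest of these is 13.

13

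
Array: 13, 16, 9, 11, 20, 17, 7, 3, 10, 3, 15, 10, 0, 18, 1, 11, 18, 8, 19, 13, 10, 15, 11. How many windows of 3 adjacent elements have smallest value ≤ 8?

13 16 9 → min 9
16 9 11 → min 9
9 11 20 → min 9
11 20 17 → min 11
20 17 7 → min 7  ≤ 8 ✓
17 7 3 → min 3  ≤ 8 ✓
7 3 10 → min 3  ≤ 8 ✓
3 10 3 → min 3  ≤ 8 ✓
10 3 15 → min 3  ≤ 8 ✓
3 15 10 → min 3  ≤ 8 ✓
15 10 0 → min 0  ≤ 8 ✓
10 0 18 → min 0  ≤ 8 ✓
0 18 1 → min 0  ≤ 8 ✓
18 1 11 → min 1  ≤ 8 ✓
1 11 18 → min 1  ≤ 8 ✓
11 18 8 → min 8  ≤ 8 ✓
18 8 19 → min 8  ≤ 8 ✓
8 19 13 → min 8  ≤ 8 ✓
19 13 10 → min 10
13 10 15 → min 10
10 15 11 → min 10
14 windows satisfy the condition.

14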